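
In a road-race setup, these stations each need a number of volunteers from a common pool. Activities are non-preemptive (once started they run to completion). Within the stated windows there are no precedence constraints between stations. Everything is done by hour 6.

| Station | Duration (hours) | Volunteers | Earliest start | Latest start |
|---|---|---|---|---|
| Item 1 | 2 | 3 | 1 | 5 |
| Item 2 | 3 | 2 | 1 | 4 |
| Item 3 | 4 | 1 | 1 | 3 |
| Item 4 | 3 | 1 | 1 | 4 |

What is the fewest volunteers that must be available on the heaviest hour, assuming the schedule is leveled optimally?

4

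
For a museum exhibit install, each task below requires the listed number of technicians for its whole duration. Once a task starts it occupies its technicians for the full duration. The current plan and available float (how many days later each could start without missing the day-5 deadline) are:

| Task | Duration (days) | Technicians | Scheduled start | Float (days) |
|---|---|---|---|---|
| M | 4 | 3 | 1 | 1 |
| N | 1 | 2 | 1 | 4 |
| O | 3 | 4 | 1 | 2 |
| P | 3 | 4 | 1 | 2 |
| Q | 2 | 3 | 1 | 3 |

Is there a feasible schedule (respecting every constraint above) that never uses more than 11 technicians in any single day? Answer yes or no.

yes

Schedule M@1, N@1, O@1, P@2, Q@4: d1:9  d2:11  d3:11  d4:10  d5:3 — peak 11 ≤ 11.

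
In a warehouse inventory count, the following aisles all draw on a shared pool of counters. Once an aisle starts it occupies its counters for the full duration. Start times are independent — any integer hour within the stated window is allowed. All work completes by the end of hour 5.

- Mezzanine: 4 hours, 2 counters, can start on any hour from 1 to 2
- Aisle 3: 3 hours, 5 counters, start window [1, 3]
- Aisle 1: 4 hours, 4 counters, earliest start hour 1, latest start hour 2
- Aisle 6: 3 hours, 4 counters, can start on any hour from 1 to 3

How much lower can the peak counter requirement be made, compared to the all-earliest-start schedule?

Early-start peak: h1:15  h2:15  h3:15  h4:6  h5:0 ⇒ 15.
Leveled (Mezzanine@1, Aisle 3@1, Aisle 1@1, Aisle 6@1): h1:15  h2:15  h3:15  h4:6  h5:0 ⇒ 15.
Reduction 15 − 15 = 0.

0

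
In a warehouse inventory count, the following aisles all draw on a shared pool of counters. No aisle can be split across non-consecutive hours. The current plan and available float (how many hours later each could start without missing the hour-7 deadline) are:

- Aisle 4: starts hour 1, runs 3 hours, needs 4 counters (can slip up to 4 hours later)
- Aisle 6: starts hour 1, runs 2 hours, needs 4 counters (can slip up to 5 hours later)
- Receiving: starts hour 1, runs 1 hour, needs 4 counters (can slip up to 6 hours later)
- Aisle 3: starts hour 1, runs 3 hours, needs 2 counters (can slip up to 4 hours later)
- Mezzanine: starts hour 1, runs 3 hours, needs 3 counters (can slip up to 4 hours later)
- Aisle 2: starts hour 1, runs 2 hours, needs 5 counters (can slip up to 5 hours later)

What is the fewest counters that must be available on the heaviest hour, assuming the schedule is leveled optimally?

Early-start (Aisle 4@1, Aisle 6@1, Receiving@1, Aisle 3@1, Mezzanine@1, Aisle 2@1) gives peak 22: h1:22  h2:18  h3:9  h4:0  h5:0  h6:0  h7:0.
Shift Receiving→4, Aisle 3→3, Mezzanine→5, Aisle 2→6.
Schedule Aisle 4@1, Aisle 6@1, Receiving@4, Aisle 3@3, Mezzanine@5, Aisle 2@6: h1:8  h2:8  h3:6  h4:6  h5:5  h6:8  h7:8 — peak 8.

8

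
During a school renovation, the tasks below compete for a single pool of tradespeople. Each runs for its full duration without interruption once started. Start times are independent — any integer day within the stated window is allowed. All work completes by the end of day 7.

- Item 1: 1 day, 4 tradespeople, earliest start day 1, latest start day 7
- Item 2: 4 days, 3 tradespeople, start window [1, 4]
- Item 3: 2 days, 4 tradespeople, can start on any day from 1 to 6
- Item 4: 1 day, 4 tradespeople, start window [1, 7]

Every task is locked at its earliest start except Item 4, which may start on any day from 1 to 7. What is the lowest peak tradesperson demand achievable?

11

Item 4@1: d1:15  d2:7  d3:3  d4:3  d5:0  d6:0  d7:0 → peak 15
Item 4@2: d1:11  d2:11  d3:3  d4:3  d5:0  d6:0  d7:0 → peak 11
Item 4@3: d1:11  d2:7  d3:7  d4:3  d5:0  d6:0  d7:0 → peak 11
Item 4@4: d1:11  d2:7  d3:3  d4:7  d5:0  d6:0  d7:0 → peak 11
Item 4@5: d1:11  d2:7  d3:3  d4:3  d5:4  d6:0  d7:0 → peak 11
Item 4@6: d1:11  d2:7  d3:3  d4:3  d5:0  d6:4  d7:0 → peak 11
Item 4@7: d1:11  d2:7  d3:3  d4:3  d5:0  d6:0  d7:4 → peak 11
Best is Item 4@2, peak 11.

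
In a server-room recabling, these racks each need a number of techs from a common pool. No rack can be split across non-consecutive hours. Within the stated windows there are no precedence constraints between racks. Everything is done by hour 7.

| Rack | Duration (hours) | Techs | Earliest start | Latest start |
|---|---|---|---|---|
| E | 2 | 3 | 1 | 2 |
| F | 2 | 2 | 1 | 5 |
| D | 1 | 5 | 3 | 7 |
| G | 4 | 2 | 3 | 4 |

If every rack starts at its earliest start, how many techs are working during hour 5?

At early start, hour 5 has: G.
Demand: 2 = 2.

2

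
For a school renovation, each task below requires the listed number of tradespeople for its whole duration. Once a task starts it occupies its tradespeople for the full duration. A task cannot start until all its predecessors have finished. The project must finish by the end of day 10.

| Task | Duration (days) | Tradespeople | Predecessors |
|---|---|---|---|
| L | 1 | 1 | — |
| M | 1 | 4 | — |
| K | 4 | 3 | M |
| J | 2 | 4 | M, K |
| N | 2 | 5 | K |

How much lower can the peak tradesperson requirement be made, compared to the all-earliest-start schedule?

4

Early-start peak: d1:5  d2:3  d3:3  d4:3  d5:3  d6:9  d7:9  d8:0  d9:0  d10:0 ⇒ 9.
Leveled (L@1, M@1, K@2, J@6, N@8): d1:5  d2:3  d3:3  d4:3  d5:3  d6:4  d7:4  d8:5  d9:5  d10:0 ⇒ 5.
Reduction 9 − 5 = 4.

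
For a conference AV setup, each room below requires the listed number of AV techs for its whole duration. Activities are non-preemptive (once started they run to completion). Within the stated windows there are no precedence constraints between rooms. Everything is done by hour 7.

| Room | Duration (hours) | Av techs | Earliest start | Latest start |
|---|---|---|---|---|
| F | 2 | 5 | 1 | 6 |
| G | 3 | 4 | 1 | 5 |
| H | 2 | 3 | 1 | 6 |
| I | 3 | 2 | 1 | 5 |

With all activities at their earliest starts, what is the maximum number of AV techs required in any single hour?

14

Early-start schedule: F@1, G@1, H@1, I@1.
Load per hour: hour 1: 14, hour 2: 14, hour 3: 6, hour 4: 0, hour 5: 0, hour 6: 0, hour 7: 0.
Peak is 14.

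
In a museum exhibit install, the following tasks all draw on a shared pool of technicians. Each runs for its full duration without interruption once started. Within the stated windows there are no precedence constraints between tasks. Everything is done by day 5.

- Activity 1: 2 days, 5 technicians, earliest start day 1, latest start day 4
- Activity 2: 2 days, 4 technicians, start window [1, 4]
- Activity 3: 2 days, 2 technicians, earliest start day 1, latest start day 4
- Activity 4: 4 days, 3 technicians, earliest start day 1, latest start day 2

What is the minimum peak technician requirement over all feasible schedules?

Early-start (Activity 1@1, Activity 2@1, Activity 3@1, Activity 4@1) gives peak 14: d1:14  d2:14  d3:3  d4:3  d5:0.
Shift Activity 2→3, Activity 3→3.
Schedule Activity 1@1, Activity 2@3, Activity 3@3, Activity 4@1: d1:8  d2:8  d3:9  d4:9  d5:0 — peak 9.

9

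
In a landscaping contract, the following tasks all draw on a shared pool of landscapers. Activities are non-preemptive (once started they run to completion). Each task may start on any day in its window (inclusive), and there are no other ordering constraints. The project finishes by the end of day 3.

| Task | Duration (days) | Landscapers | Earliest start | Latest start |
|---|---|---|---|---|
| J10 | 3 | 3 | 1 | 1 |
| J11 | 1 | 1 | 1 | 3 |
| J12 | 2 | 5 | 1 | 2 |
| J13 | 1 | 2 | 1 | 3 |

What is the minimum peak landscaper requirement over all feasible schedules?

8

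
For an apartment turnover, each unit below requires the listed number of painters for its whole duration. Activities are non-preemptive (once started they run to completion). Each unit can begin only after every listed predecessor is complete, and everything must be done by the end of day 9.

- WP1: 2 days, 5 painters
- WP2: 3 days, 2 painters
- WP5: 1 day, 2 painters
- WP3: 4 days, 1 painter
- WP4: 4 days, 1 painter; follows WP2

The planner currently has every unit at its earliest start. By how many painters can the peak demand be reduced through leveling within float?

Early-start peak: d1:10  d2:8  d3:3  d4:2  d5:1  d6:1  d7:1  d8:0  d9:0 ⇒ 10.
Leveled (WP1@1, WP2@3, WP5@3, WP3@3, WP4@6): d1:5  d2:5  d3:5  d4:3  d5:3  d6:2  d7:1  d8:1  d9:1 ⇒ 5.
Reduction 10 − 5 = 5.

5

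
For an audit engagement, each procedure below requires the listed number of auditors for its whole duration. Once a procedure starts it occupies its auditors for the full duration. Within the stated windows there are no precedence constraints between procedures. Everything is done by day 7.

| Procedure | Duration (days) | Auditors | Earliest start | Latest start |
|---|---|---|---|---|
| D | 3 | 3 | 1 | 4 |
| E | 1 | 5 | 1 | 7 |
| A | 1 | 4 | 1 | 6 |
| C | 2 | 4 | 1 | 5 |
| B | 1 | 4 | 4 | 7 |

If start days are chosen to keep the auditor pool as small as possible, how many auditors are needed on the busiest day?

Early-start (D@1, E@1, A@1, C@1, B@4) gives peak 16: d1:16  d2:7  d3:3  d4:4  d5:0  d6:0  d7:0.
Shift E→4, C→2, B→5.
Schedule D@1, E@4, A@1, C@2, B@5: d1:7  d2:7  d3:7  d4:5  d5:4  d6:0  d7:0 — peak 7.

7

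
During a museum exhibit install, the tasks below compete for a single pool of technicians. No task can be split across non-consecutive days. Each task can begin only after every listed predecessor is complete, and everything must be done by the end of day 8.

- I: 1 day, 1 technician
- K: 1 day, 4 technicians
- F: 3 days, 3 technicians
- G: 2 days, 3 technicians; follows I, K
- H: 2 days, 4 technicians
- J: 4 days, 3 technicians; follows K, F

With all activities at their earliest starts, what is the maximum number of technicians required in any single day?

12

Early-start schedule: I@1, K@1, F@1, G@2, H@1, J@4.
Load per day: day 1: 12, day 2: 10, day 3: 6, day 4: 3, day 5: 3, day 6: 3, day 7: 3, day 8: 0.
Peak is 12.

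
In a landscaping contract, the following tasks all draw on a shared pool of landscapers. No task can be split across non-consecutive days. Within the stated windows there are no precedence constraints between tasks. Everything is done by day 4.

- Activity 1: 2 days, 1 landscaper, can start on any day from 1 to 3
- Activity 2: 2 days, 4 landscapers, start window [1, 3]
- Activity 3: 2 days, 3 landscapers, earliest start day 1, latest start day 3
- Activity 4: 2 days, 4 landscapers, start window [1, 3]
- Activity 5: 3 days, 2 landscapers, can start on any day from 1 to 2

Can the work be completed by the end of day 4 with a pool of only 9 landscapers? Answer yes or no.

yes

Schedule Activity 1@1, Activity 2@1, Activity 3@3, Activity 4@3, Activity 5@1: d1:7  d2:7  d3:9  d4:7 — peak 9 ≤ 9.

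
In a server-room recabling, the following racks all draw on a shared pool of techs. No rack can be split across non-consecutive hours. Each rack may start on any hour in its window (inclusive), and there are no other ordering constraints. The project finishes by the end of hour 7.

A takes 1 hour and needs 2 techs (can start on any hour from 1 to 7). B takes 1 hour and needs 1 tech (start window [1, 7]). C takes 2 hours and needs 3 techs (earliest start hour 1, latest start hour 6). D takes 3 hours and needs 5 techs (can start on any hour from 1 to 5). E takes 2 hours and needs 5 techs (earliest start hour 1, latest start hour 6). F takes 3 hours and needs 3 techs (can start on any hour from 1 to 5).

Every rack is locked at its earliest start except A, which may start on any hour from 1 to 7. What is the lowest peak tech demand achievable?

17

A@1: h1:19  h2:16  h3:8  h4:0  h5:0  h6:0  h7:0 → peak 19
A@2: h1:17  h2:18  h3:8  h4:0  h5:0  h6:0  h7:0 → peak 18
A@3: h1:17  h2:16  h3:10  h4:0  h5:0  h6:0  h7:0 → peak 17
A@4: h1:17  h2:16  h3:8  h4:2  h5:0  h6:0  h7:0 → peak 17
A@5: h1:17  h2:16  h3:8  h4:0  h5:2  h6:0  h7:0 → peak 17
A@6: h1:17  h2:16  h3:8  h4:0  h5:0  h6:2  h7:0 → peak 17
A@7: h1:17  h2:16  h3:8  h4:0  h5:0  h6:0  h7:2 → peak 17
Best is A@3, peak 17.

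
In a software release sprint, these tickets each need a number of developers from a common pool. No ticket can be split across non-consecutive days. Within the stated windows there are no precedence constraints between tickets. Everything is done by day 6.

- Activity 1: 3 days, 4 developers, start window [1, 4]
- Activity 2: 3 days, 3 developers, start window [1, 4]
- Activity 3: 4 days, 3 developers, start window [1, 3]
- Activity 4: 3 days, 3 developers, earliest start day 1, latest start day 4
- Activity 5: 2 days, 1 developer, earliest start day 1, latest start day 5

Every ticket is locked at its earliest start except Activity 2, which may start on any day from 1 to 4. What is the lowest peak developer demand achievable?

Activity 2@1: d1:14  d2:14  d3:13  d4:3  d5:0  d6:0 → peak 14
Activity 2@2: d1:11  d2:14  d3:13  d4:6  d5:0  d6:0 → peak 14
Activity 2@3: d1:11  d2:11  d3:13  d4:6  d5:3  d6:0 → peak 13
Activity 2@4: d1:11  d2:11  d3:10  d4:6  d5:3  d6:3 → peak 11
Best is Activity 2@4, peak 11.

11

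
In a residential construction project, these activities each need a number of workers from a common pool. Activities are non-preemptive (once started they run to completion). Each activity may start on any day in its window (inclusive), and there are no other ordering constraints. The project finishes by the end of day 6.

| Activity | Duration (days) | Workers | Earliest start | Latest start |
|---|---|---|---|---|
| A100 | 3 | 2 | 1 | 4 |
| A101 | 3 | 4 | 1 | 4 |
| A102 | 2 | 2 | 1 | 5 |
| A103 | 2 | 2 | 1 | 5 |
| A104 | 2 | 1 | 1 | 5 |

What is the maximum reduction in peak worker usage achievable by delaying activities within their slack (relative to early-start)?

Early-start peak: d1:11  d2:11  d3:6  d4:0  d5:0  d6:0 ⇒ 11.
Leveled (A100@1, A101@1, A102@4, A103@4, A104@4): d1:6  d2:6  d3:6  d4:5  d5:5  d6:0 ⇒ 6.
Reduction 11 − 6 = 5.

5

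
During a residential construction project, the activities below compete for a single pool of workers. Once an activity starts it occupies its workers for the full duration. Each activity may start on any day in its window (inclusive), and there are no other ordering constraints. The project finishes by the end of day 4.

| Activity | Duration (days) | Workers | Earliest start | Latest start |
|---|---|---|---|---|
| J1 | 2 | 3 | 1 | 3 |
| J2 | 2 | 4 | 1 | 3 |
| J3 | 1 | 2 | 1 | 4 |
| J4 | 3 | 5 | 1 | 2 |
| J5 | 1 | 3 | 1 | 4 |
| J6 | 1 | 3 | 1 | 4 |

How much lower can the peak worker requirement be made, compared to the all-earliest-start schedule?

Early-start peak: d1:20  d2:12  d3:5  d4:0 ⇒ 20.
Leveled (J1@1, J2@3, J3@1, J4@1, J5@4, J6@4): d1:10  d2:8  d3:9  d4:10 ⇒ 10.
Reduction 20 − 10 = 10.

10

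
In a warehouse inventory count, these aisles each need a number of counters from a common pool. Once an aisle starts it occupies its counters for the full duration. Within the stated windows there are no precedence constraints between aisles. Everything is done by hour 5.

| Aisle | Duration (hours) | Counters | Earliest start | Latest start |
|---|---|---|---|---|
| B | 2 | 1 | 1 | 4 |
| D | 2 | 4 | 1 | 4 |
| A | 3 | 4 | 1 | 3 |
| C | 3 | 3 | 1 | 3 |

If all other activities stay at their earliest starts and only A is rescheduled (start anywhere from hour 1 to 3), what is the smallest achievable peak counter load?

8

A@1: h1:12  h2:12  h3:7  h4:0  h5:0 → peak 12
A@2: h1:8  h2:12  h3:7  h4:4  h5:0 → peak 12
A@3: h1:8  h2:8  h3:7  h4:4  h5:4 → peak 8
Best is A@3, peak 8.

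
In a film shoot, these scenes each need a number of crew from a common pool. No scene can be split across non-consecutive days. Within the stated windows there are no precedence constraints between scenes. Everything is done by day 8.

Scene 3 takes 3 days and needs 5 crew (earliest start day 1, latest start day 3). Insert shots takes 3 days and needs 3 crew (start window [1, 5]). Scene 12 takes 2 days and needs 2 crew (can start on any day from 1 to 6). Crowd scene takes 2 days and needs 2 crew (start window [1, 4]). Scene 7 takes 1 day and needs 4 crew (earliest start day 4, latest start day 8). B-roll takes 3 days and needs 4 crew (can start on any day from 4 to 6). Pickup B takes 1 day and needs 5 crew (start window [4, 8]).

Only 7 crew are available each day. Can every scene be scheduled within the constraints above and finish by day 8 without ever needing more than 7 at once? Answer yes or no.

yes

Schedule Scene 3@1, Insert shots@5, Scene 12@1, Crowd scene@3, Scene 7@4, B-roll@5, Pickup B@8: d1:7  d2:7  d3:7  d4:6  d5:7  d6:7  d7:7  d8:5 — peak 7 ≤ 7.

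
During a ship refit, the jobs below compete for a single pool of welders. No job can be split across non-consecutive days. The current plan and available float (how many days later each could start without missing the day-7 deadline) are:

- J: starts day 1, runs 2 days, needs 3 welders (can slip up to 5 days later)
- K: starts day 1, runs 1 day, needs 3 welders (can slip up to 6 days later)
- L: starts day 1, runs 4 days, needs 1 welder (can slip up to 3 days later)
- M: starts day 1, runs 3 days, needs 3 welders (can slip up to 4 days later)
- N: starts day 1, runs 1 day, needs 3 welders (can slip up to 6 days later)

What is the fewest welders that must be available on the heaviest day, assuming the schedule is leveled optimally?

Early-start (J@1, K@1, L@1, M@1, N@1) gives peak 13: d1:13  d2:7  d3:4  d4:1  d5:0  d6:0  d7:0.
Shift K→3, M→4, N→7.
Schedule J@1, K@3, L@1, M@4, N@7: d1:4  d2:4  d3:4  d4:4  d5:3  d6:3  d7:3 — peak 4.
Total welder-days = 25 over 7 days ⇒ peak ≥ ⌈25/7⌉ = 4, so 4 is optimal.

4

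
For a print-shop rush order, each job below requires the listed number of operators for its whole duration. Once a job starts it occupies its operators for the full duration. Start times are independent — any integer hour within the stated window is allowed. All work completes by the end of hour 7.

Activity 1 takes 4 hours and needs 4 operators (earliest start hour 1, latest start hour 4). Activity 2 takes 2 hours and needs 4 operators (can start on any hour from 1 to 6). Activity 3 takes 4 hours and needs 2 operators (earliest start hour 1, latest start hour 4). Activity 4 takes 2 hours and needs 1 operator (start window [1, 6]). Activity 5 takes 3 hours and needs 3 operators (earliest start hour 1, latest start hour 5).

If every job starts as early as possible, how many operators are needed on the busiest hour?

Early-start schedule: Activity 1@1, Activity 2@1, Activity 3@1, Activity 4@1, Activity 5@1.
Load per hour: hour 1: 14, hour 2: 14, hour 3: 9, hour 4: 6, hour 5: 0, hour 6: 0, hour 7: 0.
Peak is 14.

14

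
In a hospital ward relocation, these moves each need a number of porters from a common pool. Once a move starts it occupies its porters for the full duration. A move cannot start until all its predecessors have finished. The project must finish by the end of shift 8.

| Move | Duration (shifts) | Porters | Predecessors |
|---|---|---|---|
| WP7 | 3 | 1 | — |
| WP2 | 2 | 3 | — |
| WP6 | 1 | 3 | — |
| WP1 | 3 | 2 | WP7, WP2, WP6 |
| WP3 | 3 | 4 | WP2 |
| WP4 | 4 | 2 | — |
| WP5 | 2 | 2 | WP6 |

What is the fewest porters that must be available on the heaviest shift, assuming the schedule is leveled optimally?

Early-start (WP7@1, WP2@1, WP6@1, WP1@4, WP3@3, WP4@1, WP5@2) gives peak 9: s1:9  s2:8  s3:9  s4:8  s5:6  s6:2  s7:0  s8:0.
Shift WP6→3, WP3→5, WP5→7.
Schedule WP7@1, WP2@1, WP6@3, WP1@4, WP3@5, WP4@1, WP5@7: s1:6  s2:6  s3:6  s4:4  s5:6  s6:6  s7:6  s8:2 — peak 6.
Total porter-shifts = 42 over 8 shifts ⇒ peak ≥ ⌈42/8⌉ = 6, so 6 is optimal.

6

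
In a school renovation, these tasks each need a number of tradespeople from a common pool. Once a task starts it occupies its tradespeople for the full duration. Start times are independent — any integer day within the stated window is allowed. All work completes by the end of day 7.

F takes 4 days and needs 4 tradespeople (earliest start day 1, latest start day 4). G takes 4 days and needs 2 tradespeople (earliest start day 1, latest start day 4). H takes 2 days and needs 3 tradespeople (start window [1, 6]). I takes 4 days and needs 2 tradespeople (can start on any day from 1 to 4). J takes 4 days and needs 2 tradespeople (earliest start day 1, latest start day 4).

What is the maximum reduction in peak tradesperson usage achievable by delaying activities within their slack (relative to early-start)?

3

Early-start peak: d1:13  d2:13  d3:10  d4:10  d5:0  d6:0  d7:0 ⇒ 13.
Leveled (F@1, G@1, H@1, I@3, J@3): d1:9  d2:9  d3:10  d4:10  d5:4  d6:4  d7:0 ⇒ 10.
Reduction 13 − 10 = 3.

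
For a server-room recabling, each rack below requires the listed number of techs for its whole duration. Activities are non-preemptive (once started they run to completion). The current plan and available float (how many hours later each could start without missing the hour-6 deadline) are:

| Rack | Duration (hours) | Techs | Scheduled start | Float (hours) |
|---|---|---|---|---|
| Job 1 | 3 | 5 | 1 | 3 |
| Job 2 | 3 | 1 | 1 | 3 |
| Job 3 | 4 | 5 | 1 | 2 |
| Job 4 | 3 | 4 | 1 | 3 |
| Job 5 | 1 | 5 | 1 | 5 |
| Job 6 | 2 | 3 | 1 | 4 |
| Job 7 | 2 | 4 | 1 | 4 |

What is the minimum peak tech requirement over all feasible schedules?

13

Early-start (Job 1@1, Job 2@1, Job 3@1, Job 4@1, Job 5@1, Job 6@1, Job 7@1) gives peak 27: h1:27  h2:22  h3:15  h4:5  h5:0  h6:0.
Shift Job 4→4, Job 5→6, Job 6→4, Job 7→5.
Schedule Job 1@1, Job 2@1, Job 3@1, Job 4@4, Job 5@6, Job 6@4, Job 7@5: h1:11  h2:11  h3:11  h4:12  h5:11  h6:13 — peak 13.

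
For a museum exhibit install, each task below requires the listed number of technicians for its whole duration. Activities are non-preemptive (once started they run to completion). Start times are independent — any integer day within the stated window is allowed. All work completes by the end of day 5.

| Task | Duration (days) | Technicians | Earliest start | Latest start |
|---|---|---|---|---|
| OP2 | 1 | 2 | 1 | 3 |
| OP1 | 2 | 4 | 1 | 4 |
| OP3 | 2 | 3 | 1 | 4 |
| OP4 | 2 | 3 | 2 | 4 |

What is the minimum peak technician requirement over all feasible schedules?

6

Early-start (OP2@1, OP1@1, OP3@1, OP4@2) gives peak 10: d1:9  d2:10  d3:3  d4:0  d5:0.
Shift OP3→3, OP4→3.
Schedule OP2@1, OP1@1, OP3@3, OP4@3: d1:6  d2:4  d3:6  d4:6  d5:0 — peak 6.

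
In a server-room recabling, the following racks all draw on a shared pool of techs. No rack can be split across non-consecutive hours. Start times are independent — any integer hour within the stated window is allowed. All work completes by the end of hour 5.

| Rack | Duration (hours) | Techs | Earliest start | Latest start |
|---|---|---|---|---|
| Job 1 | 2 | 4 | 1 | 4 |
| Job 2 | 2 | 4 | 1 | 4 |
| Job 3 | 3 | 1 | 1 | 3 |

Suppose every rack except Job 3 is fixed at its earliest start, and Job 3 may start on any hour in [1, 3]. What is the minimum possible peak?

8

Job 3@1: h1:9  h2:9  h3:1  h4:0  h5:0 → peak 9
Job 3@2: h1:8  h2:9  h3:1  h4:1  h5:0 → peak 9
Job 3@3: h1:8  h2:8  h3:1  h4:1  h5:1 → peak 8
Best is Job 3@3, peak 8.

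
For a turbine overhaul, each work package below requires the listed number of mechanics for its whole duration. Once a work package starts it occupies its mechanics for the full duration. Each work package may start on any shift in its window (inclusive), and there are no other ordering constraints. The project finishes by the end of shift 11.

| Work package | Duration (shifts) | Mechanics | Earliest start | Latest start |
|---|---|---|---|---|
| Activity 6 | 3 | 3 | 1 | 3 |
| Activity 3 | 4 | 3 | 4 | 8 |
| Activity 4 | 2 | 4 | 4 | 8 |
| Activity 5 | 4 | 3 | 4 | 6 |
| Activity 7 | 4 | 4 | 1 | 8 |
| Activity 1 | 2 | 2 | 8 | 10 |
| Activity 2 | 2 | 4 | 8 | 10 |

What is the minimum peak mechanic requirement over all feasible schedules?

Early-start (Activity 6@1, Activity 3@4, Activity 4@4, Activity 5@4, Activity 7@1, Activity 1@8, Activity 2@8) gives peak 14: s1:7  s2:7  s3:7  s4:14  s5:10  s6:6  s7:6  s8:6  s9:6  s10:0  s11:0.
Shift Activity 4→8, Activity 5→5, Activity 1→9, Activity 2→10.
Schedule Activity 6@1, Activity 3@4, Activity 4@8, Activity 5@5, Activity 7@1, Activity 1@9, Activity 2@10: s1:7  s2:7  s3:7  s4:7  s5:6  s6:6  s7:6  s8:7  s9:6  s10:6  s11:4 — peak 7.
Total mechanic-shifts = 69 over 11 shifts ⇒ peak ≥ ⌈69/11⌉ = 7, so 7 is optimal.

7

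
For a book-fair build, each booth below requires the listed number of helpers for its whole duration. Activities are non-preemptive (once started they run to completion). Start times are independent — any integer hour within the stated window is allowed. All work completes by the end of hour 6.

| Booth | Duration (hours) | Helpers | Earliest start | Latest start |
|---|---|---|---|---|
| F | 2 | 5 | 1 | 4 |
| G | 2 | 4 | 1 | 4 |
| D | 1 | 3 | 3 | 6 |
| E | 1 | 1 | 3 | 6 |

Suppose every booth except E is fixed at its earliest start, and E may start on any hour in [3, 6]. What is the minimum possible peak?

E@3: h1:9  h2:9  h3:4  h4:0  h5:0  h6:0 → peak 9
E@4: h1:9  h2:9  h3:3  h4:1  h5:0  h6:0 → peak 9
E@5: h1:9  h2:9  h3:3  h4:0  h5:1  h6:0 → peak 9
E@6: h1:9  h2:9  h3:3  h4:0  h5:0  h6:1 → peak 9
Best is E@3, peak 9.

9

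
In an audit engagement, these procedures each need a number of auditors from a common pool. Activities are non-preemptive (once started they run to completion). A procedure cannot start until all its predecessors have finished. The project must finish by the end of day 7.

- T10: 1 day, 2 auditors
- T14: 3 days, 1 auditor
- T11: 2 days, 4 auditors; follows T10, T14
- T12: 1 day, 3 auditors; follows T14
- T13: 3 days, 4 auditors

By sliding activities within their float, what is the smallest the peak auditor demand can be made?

Early-start (T10@1, T14@1, T11@4, T12@4, T13@1) gives peak 7: d1:7  d2:5  d3:5  d4:7  d5:4  d6:0  d7:0.
Shift T11→5, T12→7, T13→2.
Schedule T10@1, T14@1, T11@5, T12@7, T13@2: d1:3  d2:5  d3:5  d4:4  d5:4  d6:4  d7:3 — peak 5.

5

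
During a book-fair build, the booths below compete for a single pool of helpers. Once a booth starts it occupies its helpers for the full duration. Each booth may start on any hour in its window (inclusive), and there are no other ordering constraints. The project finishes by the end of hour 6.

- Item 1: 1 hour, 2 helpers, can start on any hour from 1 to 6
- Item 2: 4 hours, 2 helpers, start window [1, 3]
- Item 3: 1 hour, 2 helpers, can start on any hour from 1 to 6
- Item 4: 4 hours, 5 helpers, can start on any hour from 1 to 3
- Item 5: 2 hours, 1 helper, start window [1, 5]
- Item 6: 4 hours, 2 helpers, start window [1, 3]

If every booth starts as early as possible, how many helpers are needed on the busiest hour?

14

Early-start schedule: Item 1@1, Item 2@1, Item 3@1, Item 4@1, Item 5@1, Item 6@1.
Load per hour: hour 1: 14, hour 2: 10, hour 3: 9, hour 4: 9, hour 5: 0, hour 6: 0.
Peak is 14.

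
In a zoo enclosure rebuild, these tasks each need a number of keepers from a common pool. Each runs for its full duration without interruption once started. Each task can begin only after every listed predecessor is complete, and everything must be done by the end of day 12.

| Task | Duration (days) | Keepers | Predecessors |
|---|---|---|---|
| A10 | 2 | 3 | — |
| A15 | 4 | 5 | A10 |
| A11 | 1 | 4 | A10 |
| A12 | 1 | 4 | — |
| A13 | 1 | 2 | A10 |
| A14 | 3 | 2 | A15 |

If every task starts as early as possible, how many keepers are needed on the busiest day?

11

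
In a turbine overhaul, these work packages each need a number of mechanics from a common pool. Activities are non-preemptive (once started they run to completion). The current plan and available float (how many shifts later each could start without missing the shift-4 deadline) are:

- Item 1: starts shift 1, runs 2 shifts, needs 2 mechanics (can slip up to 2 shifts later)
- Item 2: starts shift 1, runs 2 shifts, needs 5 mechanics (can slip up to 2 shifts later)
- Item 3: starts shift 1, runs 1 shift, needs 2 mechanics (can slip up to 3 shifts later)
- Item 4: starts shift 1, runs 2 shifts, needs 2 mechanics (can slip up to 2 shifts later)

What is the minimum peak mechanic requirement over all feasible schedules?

6

Early-start (Item 1@1, Item 2@1, Item 3@1, Item 4@1) gives peak 11: s1:11  s2:9  s3:0  s4:0.
Shift Item 2→3.
Schedule Item 1@1, Item 2@3, Item 3@1, Item 4@1: s1:6  s2:4  s3:5  s4:5 — peak 6.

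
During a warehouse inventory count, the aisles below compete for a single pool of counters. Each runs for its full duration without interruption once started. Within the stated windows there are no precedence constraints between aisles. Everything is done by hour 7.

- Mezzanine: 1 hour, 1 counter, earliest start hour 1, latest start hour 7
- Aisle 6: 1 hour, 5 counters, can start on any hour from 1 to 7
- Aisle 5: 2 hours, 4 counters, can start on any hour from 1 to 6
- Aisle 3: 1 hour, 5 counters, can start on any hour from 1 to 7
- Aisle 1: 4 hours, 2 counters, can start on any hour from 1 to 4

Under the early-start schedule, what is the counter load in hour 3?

2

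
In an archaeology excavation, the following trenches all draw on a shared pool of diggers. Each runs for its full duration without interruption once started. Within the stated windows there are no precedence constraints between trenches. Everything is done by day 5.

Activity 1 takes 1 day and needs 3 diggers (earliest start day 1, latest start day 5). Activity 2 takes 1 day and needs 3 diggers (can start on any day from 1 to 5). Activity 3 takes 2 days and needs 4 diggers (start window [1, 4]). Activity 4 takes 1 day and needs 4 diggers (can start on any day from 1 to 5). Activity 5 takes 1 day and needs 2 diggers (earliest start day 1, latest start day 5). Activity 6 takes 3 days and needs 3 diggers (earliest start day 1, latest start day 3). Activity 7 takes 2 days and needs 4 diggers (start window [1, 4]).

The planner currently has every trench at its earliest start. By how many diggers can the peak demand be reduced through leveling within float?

15

Early-start peak: d1:23  d2:11  d3:3  d4:0  d5:0 ⇒ 23.
Leveled (Activity 1@1, Activity 2@1, Activity 3@2, Activity 4@2, Activity 5@1, Activity 6@3, Activity 7@4): d1:8  d2:8  d3:7  d4:7  d5:7 ⇒ 8.
Reduction 23 − 8 = 15.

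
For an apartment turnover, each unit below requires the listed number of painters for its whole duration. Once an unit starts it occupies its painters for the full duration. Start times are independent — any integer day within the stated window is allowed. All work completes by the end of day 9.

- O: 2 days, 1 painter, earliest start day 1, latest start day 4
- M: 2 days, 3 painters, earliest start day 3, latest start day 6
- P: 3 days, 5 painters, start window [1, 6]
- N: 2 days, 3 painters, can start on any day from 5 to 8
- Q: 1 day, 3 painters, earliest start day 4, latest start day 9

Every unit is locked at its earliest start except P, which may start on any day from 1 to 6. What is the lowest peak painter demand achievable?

8

P@1: d1:6  d2:6  d3:8  d4:6  d5:3  d6:3  d7:0  d8:0  d9:0 → peak 8
P@2: d1:1  d2:6  d3:8  d4:11  d5:3  d6:3  d7:0  d8:0  d9:0 → peak 11
P@3: d1:1  d2:1  d3:8  d4:11  d5:8  d6:3  d7:0  d8:0  d9:0 → peak 11
P@4: d1:1  d2:1  d3:3  d4:11  d5:8  d6:8  d7:0  d8:0  d9:0 → peak 11
P@5: d1:1  d2:1  d3:3  d4:6  d5:8  d6:8  d7:5  d8:0  d9:0 → peak 8
P@6: d1:1  d2:1  d3:3  d4:6  d5:3  d6:8  d7:5  d8:5  d9:0 → peak 8
Best is P@1, peak 8.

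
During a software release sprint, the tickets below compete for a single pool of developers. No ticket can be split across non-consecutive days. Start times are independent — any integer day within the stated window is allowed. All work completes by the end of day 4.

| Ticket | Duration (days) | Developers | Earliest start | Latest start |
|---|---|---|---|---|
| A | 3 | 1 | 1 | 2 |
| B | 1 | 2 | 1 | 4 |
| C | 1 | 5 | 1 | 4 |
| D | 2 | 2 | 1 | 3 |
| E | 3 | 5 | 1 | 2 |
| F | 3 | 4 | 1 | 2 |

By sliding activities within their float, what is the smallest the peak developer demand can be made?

Early-start (A@1, B@1, C@1, D@1, E@1, F@1) gives peak 19: d1:19  d2:12  d3:10  d4:0.
Shift E→2, F→2.
Schedule A@1, B@1, C@1, D@1, E@2, F@2: d1:10  d2:12  d3:10  d4:9 — peak 12.

12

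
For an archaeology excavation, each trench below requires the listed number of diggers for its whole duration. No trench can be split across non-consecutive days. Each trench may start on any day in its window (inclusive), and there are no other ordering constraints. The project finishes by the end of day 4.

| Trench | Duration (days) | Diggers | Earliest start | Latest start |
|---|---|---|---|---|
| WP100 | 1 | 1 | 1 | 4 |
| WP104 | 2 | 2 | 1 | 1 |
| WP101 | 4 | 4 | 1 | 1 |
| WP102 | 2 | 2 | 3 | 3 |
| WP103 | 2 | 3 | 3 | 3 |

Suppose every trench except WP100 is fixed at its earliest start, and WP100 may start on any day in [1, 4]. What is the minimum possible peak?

9

WP100@1: d1:7  d2:6  d3:9  d4:9 → peak 9
WP100@2: d1:6  d2:7  d3:9  d4:9 → peak 9
WP100@3: d1:6  d2:6  d3:10  d4:9 → peak 10
WP100@4: d1:6  d2:6  d3:9  d4:10 → peak 10
Best is WP100@1, peak 9.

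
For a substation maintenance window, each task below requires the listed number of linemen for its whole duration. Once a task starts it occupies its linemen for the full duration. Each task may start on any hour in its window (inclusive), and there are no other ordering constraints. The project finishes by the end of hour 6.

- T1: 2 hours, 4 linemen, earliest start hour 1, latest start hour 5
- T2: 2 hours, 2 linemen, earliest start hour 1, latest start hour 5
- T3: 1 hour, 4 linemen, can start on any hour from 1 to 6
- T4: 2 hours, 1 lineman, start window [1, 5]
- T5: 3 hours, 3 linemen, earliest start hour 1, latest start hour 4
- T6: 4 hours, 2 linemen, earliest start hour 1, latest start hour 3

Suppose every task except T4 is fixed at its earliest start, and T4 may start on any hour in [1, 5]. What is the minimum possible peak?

T4@1: h1:16  h2:12  h3:5  h4:2  h5:0  h6:0 → peak 16
T4@2: h1:15  h2:12  h3:6  h4:2  h5:0  h6:0 → peak 15
T4@3: h1:15  h2:11  h3:6  h4:3  h5:0  h6:0 → peak 15
T4@4: h1:15  h2:11  h3:5  h4:3  h5:1  h6:0 → peak 15
T4@5: h1:15  h2:11  h3:5  h4:2  h5:1  h6:1 → peak 15
Best is T4@2, peak 15.

15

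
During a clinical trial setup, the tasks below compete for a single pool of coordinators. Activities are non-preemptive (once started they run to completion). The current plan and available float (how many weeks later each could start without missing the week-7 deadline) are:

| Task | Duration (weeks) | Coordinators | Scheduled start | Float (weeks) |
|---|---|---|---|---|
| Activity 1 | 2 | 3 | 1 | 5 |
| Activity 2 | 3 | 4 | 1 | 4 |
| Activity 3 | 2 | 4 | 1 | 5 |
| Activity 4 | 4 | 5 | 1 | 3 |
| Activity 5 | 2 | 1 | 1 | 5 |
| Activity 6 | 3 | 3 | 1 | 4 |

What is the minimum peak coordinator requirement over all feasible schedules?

Early-start (Activity 1@1, Activity 2@1, Activity 3@1, Activity 4@1, Activity 5@1, Activity 6@1) gives peak 20: w1:20  w2:20  w3:12  w4:5  w5:0  w6:0  w7:0.
Shift Activity 3→3, Activity 4→4, Activity 6→5.
Schedule Activity 1@1, Activity 2@1, Activity 3@3, Activity 4@4, Activity 5@1, Activity 6@5: w1:8  w2:8  w3:8  w4:9  w5:8  w6:8  w7:8 — peak 9.
Total coordinator-weeks = 57 over 7 weeks ⇒ peak ≥ ⌈57/7⌉ = 9, so 9 is optimal.

9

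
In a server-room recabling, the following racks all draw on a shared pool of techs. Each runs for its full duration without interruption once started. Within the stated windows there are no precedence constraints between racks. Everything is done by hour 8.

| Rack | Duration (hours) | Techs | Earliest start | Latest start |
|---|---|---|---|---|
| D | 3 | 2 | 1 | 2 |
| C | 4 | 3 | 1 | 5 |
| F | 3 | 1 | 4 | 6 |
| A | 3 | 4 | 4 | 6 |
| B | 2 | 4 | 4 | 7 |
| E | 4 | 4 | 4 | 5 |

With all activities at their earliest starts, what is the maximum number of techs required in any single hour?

16

Early-start schedule: D@1, C@1, F@4, A@4, B@4, E@4.
Load per hour: hour 1: 5, hour 2: 5, hour 3: 5, hour 4: 16, hour 5: 13, hour 6: 9, hour 7: 4, hour 8: 0.
Peak is 16.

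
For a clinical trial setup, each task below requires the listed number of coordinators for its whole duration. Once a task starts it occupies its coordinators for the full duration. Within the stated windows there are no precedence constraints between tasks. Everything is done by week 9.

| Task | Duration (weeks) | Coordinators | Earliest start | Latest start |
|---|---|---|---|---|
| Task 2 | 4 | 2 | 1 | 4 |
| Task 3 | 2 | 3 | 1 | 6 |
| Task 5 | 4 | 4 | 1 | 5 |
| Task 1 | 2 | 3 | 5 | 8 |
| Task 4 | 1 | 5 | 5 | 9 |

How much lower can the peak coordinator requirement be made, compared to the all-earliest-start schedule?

3

Early-start peak: w1:9  w2:9  w3:6  w4:6  w5:8  w6:3  w7:0  w8:0  w9:0 ⇒ 9.
Leveled (Task 2@1, Task 3@1, Task 5@3, Task 1@7, Task 4@9): w1:5  w2:5  w3:6  w4:6  w5:4  w6:4  w7:3  w8:3  w9:5 ⇒ 6.
Reduction 9 − 6 = 3.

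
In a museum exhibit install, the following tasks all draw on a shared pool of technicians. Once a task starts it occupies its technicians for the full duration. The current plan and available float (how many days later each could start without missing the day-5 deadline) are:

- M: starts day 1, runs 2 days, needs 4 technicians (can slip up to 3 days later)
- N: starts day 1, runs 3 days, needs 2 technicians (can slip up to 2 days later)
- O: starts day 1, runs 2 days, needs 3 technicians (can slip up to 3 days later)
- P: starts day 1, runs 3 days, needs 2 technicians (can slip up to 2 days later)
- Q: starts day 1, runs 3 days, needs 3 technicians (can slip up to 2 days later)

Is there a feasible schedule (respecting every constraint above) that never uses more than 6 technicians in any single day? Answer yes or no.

no

Total technician-days = 35; over 5 days the average is 35/5 > 6, so some day must exceed 6.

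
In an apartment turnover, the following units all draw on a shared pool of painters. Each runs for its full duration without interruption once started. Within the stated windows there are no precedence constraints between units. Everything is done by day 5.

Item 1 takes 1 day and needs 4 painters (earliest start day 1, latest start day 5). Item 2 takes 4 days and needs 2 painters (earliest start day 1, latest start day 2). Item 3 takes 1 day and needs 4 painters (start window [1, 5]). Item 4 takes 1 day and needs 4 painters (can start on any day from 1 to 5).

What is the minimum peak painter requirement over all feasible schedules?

6

Early-start (Item 1@1, Item 2@1, Item 3@1, Item 4@1) gives peak 14: d1:14  d2:2  d3:2  d4:2  d5:0.
Shift Item 3→2, Item 4→3.
Schedule Item 1@1, Item 2@1, Item 3@2, Item 4@3: d1:6  d2:6  d3:6  d4:2  d5:0 — peak 6.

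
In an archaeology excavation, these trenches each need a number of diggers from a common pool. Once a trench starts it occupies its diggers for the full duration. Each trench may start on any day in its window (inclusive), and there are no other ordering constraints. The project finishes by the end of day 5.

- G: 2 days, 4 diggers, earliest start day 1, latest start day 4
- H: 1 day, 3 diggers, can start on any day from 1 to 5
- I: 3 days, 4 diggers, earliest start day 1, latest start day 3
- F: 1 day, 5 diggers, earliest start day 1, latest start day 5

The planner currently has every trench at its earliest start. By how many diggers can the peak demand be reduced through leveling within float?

Early-start peak: d1:16  d2:8  d3:4  d4:0  d5:0 ⇒ 16.
Leveled (G@1, H@1, I@2, F@5): d1:7  d2:8  d3:4  d4:4  d5:5 ⇒ 8.
Reduction 16 − 8 = 8.

8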